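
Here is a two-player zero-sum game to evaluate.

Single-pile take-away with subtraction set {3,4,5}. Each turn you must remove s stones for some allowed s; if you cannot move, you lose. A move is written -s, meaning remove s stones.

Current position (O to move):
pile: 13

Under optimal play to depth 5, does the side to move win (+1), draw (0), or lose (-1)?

value(13, O) = +1

p1 O@[13]: -3[10]+1* -4[9]+1 -5[8]+1
p2 X@[10]: -3[7]-1* -4[6]-1 -5[5]-1
p3 O@[7]: -3[4]-1 -4[3]-1 -5[2]+1*
p4 X@[2] terminal -1; root [13] d5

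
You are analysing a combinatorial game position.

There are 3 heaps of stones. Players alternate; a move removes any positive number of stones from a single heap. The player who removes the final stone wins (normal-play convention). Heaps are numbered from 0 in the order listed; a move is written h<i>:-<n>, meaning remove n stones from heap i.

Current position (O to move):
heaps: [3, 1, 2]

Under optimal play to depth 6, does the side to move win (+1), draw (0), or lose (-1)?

ply 1, O at (3,1,2) | h0:-1=-1→(2,1,2)*; h0:-2=-1→(1,1,2); h0:-3=-1→(0,1,2); h1:-1=-1→(3,0,2); h2:-1=-1→(3,1,1); h2:-2=-1→(3,1,0)
ply 2, X at (2,1,2) | h0:-1=-1→(1,1,2); h0:-2=-1→(0,1,2); h1:-1=+1→(2,0,2)*; h2:-1=-1→(2,1,1); h2:-2=-1→(2,1,0)
ply 3, O at (2,0,2) | h0:-1=-1→(1,0,2)*; h0:-2=-1→(0,0,2); h2:-1=-1→(2,0,1); h2:-2=-1→(2,0,0)
ply 4, X at (1,0,2) | h0:-1=-1→(0,0,2); h2:-1=+1→(1,0,1)*; h2:-2=-1→(1,0,0)
ply 5, O at (1,0,1) | h0:-1=-1→(0,0,1)*; h2:-1=-1→(1,0,0)
ply 6, X at (0,0,1) | h2:-1=+1→(0,0,0)*
ply 7: (0,0,0) is terminal -1 (O); from (3,1,2) depth 6

value((3,1,2), O) = -1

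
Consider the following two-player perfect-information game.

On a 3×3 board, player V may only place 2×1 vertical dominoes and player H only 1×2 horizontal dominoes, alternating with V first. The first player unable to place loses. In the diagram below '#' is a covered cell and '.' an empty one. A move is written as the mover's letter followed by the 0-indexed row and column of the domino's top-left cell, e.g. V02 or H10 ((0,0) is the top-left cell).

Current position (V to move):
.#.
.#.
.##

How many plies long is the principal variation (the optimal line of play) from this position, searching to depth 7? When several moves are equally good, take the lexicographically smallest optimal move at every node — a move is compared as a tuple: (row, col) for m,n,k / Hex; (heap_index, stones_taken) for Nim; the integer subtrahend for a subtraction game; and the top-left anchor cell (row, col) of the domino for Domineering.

p1 V@[.#./.#./.##]: V00[##./##./.##]+1* V02[.##/.##/.##]+1 V10[.#./##./###]+1
p2 H@[##./##./.##] terminal -1; root [.#./.#./.##] d7

PV length from [.#./.#./.##]: 1 ply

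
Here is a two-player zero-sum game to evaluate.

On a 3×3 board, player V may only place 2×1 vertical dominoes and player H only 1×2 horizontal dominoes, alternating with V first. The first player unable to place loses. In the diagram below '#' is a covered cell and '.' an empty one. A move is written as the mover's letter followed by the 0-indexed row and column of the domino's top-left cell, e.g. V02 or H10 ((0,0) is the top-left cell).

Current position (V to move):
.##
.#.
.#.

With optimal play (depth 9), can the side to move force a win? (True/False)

V winning at [.##/.#./.#.]: True

[.##/.#./.#.] V move#1: V00:+1/###/##./.#.*, V10:+1/.##/##./##., V12:+1/.##/.##/.##
[###/##./.#.] end (terminal -1, H#2); searched .##/.#./.#. to 9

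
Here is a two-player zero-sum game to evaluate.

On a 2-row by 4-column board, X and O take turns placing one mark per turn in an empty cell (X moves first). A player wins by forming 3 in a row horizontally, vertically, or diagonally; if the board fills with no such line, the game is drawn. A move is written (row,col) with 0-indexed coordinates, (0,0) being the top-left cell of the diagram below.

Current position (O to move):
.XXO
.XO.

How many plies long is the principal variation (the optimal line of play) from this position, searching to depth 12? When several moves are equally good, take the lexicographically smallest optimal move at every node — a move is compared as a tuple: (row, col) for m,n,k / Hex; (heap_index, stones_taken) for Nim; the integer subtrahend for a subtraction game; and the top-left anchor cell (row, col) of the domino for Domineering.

PV length from [.XXO/.XO.]: 3 plies

p1 O@[.XXO/.XO.]: (0,0)[OXXO/.XO.]+0* (1,0)[.XXO/OXO.]-1 (1,3)[.XXO/.XOO]-1
p2 X@[OXXO/.XO.]: (1,0)[OXXO/XXO.]+0* (1,3)[OXXO/.XOX]+0
p3 O@[OXXO/XXO.]: (1,3)[OXXO/XXOO]+0*
p4 X@[OXXO/XXOO] terminal +0; root [.XXO/.XO.] d12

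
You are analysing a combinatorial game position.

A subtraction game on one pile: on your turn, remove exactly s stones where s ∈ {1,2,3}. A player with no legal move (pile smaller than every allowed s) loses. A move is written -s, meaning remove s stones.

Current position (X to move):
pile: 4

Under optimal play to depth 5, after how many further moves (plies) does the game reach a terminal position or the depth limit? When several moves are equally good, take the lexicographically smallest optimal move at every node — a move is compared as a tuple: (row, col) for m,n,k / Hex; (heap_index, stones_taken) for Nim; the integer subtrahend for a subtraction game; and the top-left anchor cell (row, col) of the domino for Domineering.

PV length from [4]: 2 plies

[4] X move#1: -1:-1/3*, -2:-1/2, -3:-1/1
[3] O move#2: -1:-1/2, -2:-1/1, -3:+1/0*
[0] end (terminal -1, X#3); searched 4 to 5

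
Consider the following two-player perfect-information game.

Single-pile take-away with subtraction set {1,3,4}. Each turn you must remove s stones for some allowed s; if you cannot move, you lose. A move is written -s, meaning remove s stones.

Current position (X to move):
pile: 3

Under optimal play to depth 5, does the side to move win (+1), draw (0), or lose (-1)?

value(3, X) = +1

p1 X@[3]: -1[2]+1* -3[0]+1
p2 O@[2]: -1[1]-1*
p3 X@[1]: -1[0]+1*
p4 O@[0] terminal -1; root [3] d5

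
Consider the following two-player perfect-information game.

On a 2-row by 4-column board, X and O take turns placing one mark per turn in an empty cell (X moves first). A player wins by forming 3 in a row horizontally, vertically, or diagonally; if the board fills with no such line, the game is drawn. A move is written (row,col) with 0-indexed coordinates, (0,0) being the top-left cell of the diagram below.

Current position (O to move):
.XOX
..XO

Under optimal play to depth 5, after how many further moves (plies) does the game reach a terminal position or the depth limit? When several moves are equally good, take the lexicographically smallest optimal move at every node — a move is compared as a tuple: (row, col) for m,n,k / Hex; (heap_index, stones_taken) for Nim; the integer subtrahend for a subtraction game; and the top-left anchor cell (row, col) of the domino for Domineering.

p1 O@[.XOX/..XO]: (0,0)[OXOX/..XO]+0* (1,0)[.XOX/O.XO]+0 (1,1)[.XOX/.OXO]+0
p2 X@[OXOX/..XO]: (1,0)[OXOX/X.XO]+0* (1,1)[OXOX/.XXO]+0
p3 O@[OXOX/X.XO]: (1,1)[OXOX/XOXO]+0*
p4 X@[OXOX/XOXO] terminal +0; root [.XOX/..XO] d5

PV length from [.XOX/..XO]: 3 plies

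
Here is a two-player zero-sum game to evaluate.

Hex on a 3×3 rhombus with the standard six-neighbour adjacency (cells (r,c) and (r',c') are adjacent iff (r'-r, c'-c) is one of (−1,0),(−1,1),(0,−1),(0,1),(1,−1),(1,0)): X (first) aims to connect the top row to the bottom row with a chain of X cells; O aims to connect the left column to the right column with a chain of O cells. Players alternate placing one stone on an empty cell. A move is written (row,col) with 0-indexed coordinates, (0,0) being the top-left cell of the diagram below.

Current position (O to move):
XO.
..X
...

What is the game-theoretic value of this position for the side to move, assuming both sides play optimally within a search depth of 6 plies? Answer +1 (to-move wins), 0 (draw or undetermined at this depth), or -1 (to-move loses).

value(XO./..X/..., O) = -1

p1 O@[XO./..X/...]: (0,2)[XOO/..X/...]-1* (1,0)[XO./O.X/...]-1 (1,1)[XO./.OX/...]-1 (2,0)[XO./..X/O..]-1 (2,1)[XO./..X/.O.]-1 (2,2)[XO./..X/..O]-1
p2 X@[XOO/..X/...]: (1,0)[XOO/X.X/...]+1* (1,1)[XOO/.XX/...]-1 (2,0)[XOO/..X/X..]-1 (2,1)[XOO/..X/.X.]-1 (2,2)[XOO/..X/..X]-1
p3 O@[XOO/X.X/...]: (1,1)[XOO/XOX/...]-1* (2,0)[XOO/X.X/O..]-1 (2,1)[XOO/X.X/.O.]-1 (2,2)[XOO/X.X/..O]-1
p4 X@[XOO/XOX/...]: (2,0)[XOO/XOX/X..]+1* (2,1)[XOO/XOX/.X.]-1 (2,2)[XOO/XOX/..X]-1
p5 O@[XOO/XOX/X..] terminal -1; root [XO./..X/...] d6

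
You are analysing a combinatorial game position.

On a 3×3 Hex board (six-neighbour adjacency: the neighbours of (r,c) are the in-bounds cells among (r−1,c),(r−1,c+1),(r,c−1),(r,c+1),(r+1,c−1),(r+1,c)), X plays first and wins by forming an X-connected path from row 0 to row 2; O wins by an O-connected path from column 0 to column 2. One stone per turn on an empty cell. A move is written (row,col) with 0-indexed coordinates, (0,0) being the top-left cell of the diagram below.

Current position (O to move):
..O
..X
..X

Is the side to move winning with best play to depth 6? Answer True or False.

[..O/..X/..X] O move#1: (0,0):+1/O.O/..X/..X*, (0,1):+1/.OO/..X/..X, (1,0):+1/..O/O.X/..X, (1,1):+1/..O/.OX/..X, (2,0):+1/..O/..X/O.X, (2,1):-1/..O/..X/.OX
[O.O/..X/..X] X move#2: (0,1):-1/OXO/..X/..X*, (1,0):-1/O.O/X.X/..X, (1,1):-1/O.O/.XX/..X, (2,0):-1/O.O/..X/X.X, (2,1):-1/O.O/..X/.XX
[OXO/..X/..X] O move#3: (1,0):-1/OXO/O.X/..X, (1,1):+1/OXO/.OX/..X*, (2,0):-1/OXO/..X/O.X, (2,1):-1/OXO/..X/.OX
[OXO/.OX/..X] X move#4: (1,0):-1/OXO/XOX/..X*, (2,0):-1/OXO/.OX/X.X, (2,1):-1/OXO/.OX/.XX
[OXO/XOX/..X] O move#5: (2,0):+1/OXO/XOX/O.X*, (2,1):-1/OXO/XOX/.OX
[OXO/XOX/O.X] end (terminal -1, X#6); searched ..O/..X/..X to 6

O winning at [..O/..X/..X]: True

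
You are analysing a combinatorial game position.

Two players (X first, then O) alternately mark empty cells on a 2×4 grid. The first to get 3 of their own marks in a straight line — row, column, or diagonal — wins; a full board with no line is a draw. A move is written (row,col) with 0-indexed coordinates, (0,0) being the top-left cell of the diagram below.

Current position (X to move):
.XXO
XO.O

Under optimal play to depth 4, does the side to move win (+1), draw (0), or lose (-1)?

p1 X@[.XXO/XO.O]: (0,0)[XXXO/XO.O]+1* (1,2)[.XXO/XOXO]+0
p2 O@[XXXO/XO.O] terminal -1; root [.XXO/XO.O] d4

value(.XXO/XO.O, X) = +1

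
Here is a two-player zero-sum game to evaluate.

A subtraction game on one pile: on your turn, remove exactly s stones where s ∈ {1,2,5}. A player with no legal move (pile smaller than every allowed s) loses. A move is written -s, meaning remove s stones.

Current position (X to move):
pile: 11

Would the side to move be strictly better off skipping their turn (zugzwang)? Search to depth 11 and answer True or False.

ply 1, X at 11 | -1=-1→10; -2=+1→9*; -5=+1→6
ply 2, O at 9 | -1=-1→8*; -2=-1→7; -5=-1→4
ply 3, X at 8 | -1=-1→7; -2=+1→6*; -5=+1→3
ply 4, O at 6 | -1=-1→5*; -2=-1→4; -5=-1→1
ply 5, X at 5 | -1=-1→4; -2=+1→3*; -5=+1→0
ply 6, O at 3 | -1=-1→2*; -2=-1→1
ply 7, X at 2 | -1=-1→1; -2=+1→0*
ply 8: 0 is terminal -1 (O); from 11 depth 11
if X skipped the turn, O would face:
~ ply 1, O at 11 | -1=-1→10; -2=+1→9*; -5=+1→6
~ ply 2, X at 9 | -1=-1→8*; -2=-1→7; -5=-1→4
~ ply 3, O at 8 | -1=-1→7; -2=+1→6*; -5=+1→3
~ ply 4, X at 6 | -1=-1→5*; -2=-1→4; -5=-1→1
~ ply 5, O at 5 | -1=-1→4; -2=+1→3*; -5=+1→0
~ ply 6, X at 3 | -1=-1→2*; -2=-1→1
~ ply 7, O at 2 | -1=-1→1; -2=+1→0*
~ ply 8: 0 is terminal -1 (X); from 11 depth 11
compare (X): move=+1 vs pass=-1

zugzwang(11, X) = False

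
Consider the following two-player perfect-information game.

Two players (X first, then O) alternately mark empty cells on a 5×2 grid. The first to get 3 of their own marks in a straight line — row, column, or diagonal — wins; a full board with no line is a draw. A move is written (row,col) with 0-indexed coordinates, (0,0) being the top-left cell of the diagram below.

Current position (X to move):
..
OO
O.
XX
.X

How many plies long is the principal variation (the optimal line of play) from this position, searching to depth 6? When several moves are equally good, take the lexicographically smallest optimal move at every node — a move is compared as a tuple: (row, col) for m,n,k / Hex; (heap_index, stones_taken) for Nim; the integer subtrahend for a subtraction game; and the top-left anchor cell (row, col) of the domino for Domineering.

PV length from [../OO/O./XX/.X]: 1 ply

ply 1, X at ../OO/O./XX/.X | (0,0)=+0→X./OO/O./XX/.X; (0,1)=-1→.X/OO/O./XX/.X; (2,1)=+1→../OO/OX/XX/.X*; (4,0)=-1→../OO/O./XX/XX
ply 2: ../OO/OX/XX/.X is terminal -1 (O); from ../OO/O./XX/.X depth 6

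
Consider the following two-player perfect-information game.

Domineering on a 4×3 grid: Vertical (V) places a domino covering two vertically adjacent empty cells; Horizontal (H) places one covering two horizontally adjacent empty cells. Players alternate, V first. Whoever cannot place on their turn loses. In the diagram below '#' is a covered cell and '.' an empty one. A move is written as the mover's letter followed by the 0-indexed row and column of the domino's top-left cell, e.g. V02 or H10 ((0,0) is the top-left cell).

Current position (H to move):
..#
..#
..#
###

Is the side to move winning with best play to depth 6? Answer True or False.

[..#/..#/..#/###] H move#1: H00:-1/###/..#/..#/###, H10:+1/..#/###/..#/###*, H20:-1/..#/..#/###/###
[..#/###/..#/###] end (terminal -1, V#2); searched ..#/..#/..#/### to 6

H winning at [..#/..#/..#/###]: True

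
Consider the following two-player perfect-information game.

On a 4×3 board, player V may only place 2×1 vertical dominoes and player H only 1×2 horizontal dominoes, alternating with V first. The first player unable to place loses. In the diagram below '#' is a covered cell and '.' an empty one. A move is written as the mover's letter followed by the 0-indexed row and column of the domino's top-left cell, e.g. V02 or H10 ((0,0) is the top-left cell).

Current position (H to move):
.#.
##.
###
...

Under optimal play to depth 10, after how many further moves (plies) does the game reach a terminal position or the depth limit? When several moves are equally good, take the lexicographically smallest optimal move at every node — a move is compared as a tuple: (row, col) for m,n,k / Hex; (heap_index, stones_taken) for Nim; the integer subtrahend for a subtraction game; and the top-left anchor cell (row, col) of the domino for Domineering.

ply 1, H at .#./##./###/... | H30=-1→.#./##./###/##.*; H31=-1→.#./##./###/.##
ply 2, V at .#./##./###/##. | V02=+1→.##/###/###/##.*
ply 3: .##/###/###/##. is terminal -1 (H); from .#./##./###/... depth 10

PV length from [.#./##./###/...]: 2 plies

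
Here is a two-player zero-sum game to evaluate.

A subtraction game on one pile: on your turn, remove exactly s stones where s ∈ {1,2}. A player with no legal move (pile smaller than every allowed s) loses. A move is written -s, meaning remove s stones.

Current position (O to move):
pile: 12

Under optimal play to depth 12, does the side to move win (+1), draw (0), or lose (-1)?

ply 1, O at 12 | -1=-1→11*; -2=-1→10
ply 2, X at 11 | -1=-1→10; -2=+1→9*
ply 3, O at 9 | -1=-1→8*; -2=-1→7
ply 4, X at 8 | -1=-1→7; -2=+1→6*
ply 5, O at 6 | -1=-1→5*; -2=-1→4
ply 6, X at 5 | -1=-1→4; -2=+1→3*
ply 7, O at 3 | -1=-1→2*; -2=-1→1
ply 8, X at 2 | -1=-1→1; -2=+1→0*
ply 9: 0 is terminal -1 (O); from 12 depth 12

value(12, O) = -1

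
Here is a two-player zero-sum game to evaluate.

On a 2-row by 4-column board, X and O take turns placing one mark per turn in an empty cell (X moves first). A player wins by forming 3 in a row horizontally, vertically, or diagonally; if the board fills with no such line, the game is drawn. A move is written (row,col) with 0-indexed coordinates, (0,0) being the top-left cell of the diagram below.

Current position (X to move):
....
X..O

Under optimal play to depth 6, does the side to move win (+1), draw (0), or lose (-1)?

[..../X..O] X move#1: (0,0):+0/X.../X..O*, (0,1):+0/.X../X..O, (0,2):+0/..X./X..O, (0,3):+0/...X/X..O, (1,1):+0/..../XX.O, (1,2):+0/..../X.XO
[X.../X..O] O move#2: (0,1):+0/XO../X..O*, (0,2):+0/X.O./X..O, (0,3):+0/X..O/X..O, (1,1):+0/X.../XO.O, (1,2):+0/X.../X.OO
[XO../X..O] X move#3: (0,2):+0/XOX./X..O*, (0,3):+0/XO.X/X..O, (1,1):+0/XO../XX.O, (1,2):+0/XO../X.XO
[XOX./X..O] O move#4: (0,3):+0/XOXO/X..O*, (1,1):+0/XOX./XO.O, (1,2):+0/XOX./X.OO
[XOXO/X..O] X move#5: (1,1):+0/XOXO/XX.O*, (1,2):+0/XOXO/X.XO
[XOXO/XX.O] O move#6: (1,2):+0/XOXO/XXOO*
[XOXO/XXOO] end (terminal +0, X#7); searched ..../X..O to 6

value(..../X..O, X) = 0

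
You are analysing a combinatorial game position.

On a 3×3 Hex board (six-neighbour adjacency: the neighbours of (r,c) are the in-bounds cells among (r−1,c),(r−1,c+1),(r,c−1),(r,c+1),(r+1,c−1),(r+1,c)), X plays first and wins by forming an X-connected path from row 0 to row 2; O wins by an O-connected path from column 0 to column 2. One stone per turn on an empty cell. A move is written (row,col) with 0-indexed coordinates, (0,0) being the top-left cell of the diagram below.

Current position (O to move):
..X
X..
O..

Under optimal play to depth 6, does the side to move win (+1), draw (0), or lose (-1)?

value(..X/X../O.., O) = +1

p1 O@[..X/X../O..]: (0,0)[O.X/X../O..]-1 (0,1)[.OX/X../O..]-1 (1,1)[..X/XO./O..]-1 (1,2)[..X/X.O/O..]+1* (2,1)[..X/X../OO.]+1 (2,2)[..X/X../O.O]-1
p2 X@[..X/X.O/O..]: (0,0)[X.X/X.O/O..]-1* (0,1)[.XX/X.O/O..]-1 (1,1)[..X/XXO/O..]-1 (2,1)[..X/X.O/OX.]-1 (2,2)[..X/X.O/O.X]-1
p3 O@[X.X/X.O/O..]: (0,1)[XOX/X.O/O..]+1* (1,1)[X.X/XOO/O..]+1 (2,1)[X.X/X.O/OO.]+1 (2,2)[X.X/X.O/O.O]+1
p4 X@[XOX/X.O/O..]: (1,1)[XOX/XXO/O..]-1* (2,1)[XOX/X.O/OX.]-1 (2,2)[XOX/X.O/O.X]-1
p5 O@[XOX/XXO/O..]: (2,1)[XOX/XXO/OO.]+1* (2,2)[XOX/XXO/O.O]-1
p6 X@[XOX/XXO/OO.] terminal -1; root [..X/X../O..] d6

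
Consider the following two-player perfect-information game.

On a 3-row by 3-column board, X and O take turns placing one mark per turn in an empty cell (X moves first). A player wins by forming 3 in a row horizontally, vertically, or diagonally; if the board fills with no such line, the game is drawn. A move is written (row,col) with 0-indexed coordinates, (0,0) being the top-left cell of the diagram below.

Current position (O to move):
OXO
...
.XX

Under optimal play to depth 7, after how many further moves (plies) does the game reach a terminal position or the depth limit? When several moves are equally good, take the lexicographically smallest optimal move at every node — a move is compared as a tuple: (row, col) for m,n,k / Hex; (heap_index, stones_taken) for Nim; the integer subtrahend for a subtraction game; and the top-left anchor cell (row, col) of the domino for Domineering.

p1 O@[OXO/.../.XX]: (1,0)[OXO/O../.XX]-1* (1,1)[OXO/.O./.XX]-1 (1,2)[OXO/..O/.XX]-1 (2,0)[OXO/.../OXX]-1
p2 X@[OXO/O../.XX]: (1,1)[OXO/OX./.XX]+1* (1,2)[OXO/O.X/.XX]-1 (2,0)[OXO/O../XXX]+1
p3 O@[OXO/OX./.XX] terminal -1; root [OXO/.../.XX] d7

PV length from [OXO/.../.XX]: 2 plies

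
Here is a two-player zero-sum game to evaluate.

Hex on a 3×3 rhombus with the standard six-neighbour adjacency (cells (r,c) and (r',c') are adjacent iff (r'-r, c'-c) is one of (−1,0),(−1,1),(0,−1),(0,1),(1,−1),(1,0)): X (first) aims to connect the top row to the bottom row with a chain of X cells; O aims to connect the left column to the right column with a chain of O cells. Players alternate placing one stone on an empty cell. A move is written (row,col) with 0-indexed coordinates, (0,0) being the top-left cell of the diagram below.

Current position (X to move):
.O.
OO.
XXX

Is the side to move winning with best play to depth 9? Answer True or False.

X winning at [.O./OO./XXX]: False

ply 1, X at .O./OO./XXX | (0,0)=-1→XO./OO./XXX*; (0,2)=-1→.OX/OO./XXX; (1,2)=-1→.O./OOX/XXX
ply 2, O at XO./OO./XXX | (0,2)=+1→XOO/OO./XXX*; (1,2)=+1→XO./OOO/XXX
ply 3: XOO/OO./XXX is terminal -1 (X); from .O./OO./XXX depth 9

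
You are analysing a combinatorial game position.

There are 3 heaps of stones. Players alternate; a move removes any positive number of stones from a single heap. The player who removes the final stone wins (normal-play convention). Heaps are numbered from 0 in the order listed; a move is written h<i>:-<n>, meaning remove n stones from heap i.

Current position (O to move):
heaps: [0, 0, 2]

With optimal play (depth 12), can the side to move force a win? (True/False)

p1 O@[(0,0,2)]: h2:-1[(0,0,1)]-1 h2:-2[(0,0,0)]+1*
p2 X@[(0,0,0)] terminal -1; root [(0,0,2)] d12

O winning at [(0,0,2)]: True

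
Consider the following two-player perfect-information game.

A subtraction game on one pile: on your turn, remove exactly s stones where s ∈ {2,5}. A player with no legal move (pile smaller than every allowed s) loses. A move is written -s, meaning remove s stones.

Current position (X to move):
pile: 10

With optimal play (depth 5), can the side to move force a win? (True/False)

ply 1, X at 10 | -2=+1→8*; -5=-1→5
ply 2, O at 8 | -2=-1→6*; -5=-1→3
ply 3, X at 6 | -2=+1→4*; -5=+1→1
ply 4, O at 4 | -2=-1→2*
ply 5, X at 2 | -2=+1→0*
ply 6: 0 is terminal -1 (O); from 10 depth 5

X winning at [10]: True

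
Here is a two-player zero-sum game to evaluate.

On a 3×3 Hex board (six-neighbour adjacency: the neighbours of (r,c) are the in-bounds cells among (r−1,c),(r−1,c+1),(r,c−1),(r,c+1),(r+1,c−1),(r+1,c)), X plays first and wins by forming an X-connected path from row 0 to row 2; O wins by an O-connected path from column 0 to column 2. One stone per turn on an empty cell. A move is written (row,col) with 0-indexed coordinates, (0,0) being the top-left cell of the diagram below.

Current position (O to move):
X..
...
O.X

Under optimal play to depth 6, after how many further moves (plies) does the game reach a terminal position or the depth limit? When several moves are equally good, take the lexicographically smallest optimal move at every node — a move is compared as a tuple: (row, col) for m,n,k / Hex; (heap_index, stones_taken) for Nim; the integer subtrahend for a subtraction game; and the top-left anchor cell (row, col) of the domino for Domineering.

PV length from [X../.../O.X]: 3 plies

[X../.../O.X] O move#1: (0,1):-1/XO./.../O.X, (0,2):-1/X.O/.../O.X, (1,0):-1/X../O../O.X, (1,1):+1/X../.O./O.X*, (1,2):+1/X../..O/O.X, (2,1):-1/X../.../OOX
[X../.O./O.X] X move#2: (0,1):-1/XX./.O./O.X*, (0,2):-1/X.X/.O./O.X, (1,0):-1/X../XO./O.X, (1,2):-1/X../.OX/O.X, (2,1):-1/X../.O./OXX
[XX./.O./O.X] O move#3: (0,2):+1/XXO/.O./O.X*, (1,0):+1/XX./OO./O.X, (1,2):+1/XX./.OO/O.X, (2,1):+1/XX./.O./OOX
[XXO/.O./O.X] end (terminal -1, X#4); searched X../.../O.X to 6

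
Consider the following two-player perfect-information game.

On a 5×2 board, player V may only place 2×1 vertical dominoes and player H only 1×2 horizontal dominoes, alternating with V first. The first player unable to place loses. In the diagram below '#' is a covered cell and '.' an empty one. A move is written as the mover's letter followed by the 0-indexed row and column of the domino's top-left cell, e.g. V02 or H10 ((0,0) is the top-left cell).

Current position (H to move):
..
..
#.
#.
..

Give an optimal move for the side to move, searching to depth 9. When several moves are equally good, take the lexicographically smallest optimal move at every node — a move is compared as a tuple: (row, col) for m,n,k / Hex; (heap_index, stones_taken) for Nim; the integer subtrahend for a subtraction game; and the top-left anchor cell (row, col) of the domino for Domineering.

H's best at [../../#./#./..]: H00

p1 H@[../../#./#./..]: H00[##/../#./#./..]+1* H10[../##/#./#./..]+1 H40[../../#./#./##]-1
p2 V@[##/../#./#./..]: V11[##/.#/##/#./..]-1* V21[##/../##/##/..]-1 V31[##/../#./##/.#]-1
p3 H@[##/.#/##/#./..]: H40[##/.#/##/#./##]+1*
p4 V@[##/.#/##/#./##] terminal -1; root [../../#./#./..] d9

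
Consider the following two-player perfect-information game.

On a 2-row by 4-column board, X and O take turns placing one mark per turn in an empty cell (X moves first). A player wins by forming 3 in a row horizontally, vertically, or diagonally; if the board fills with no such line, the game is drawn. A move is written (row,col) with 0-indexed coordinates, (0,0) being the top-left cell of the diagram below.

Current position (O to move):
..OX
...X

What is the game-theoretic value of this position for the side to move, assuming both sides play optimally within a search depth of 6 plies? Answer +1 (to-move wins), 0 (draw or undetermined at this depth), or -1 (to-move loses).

p1 O@[..OX/...X]: (0,0)[O.OX/...X]+0* (0,1)[.OOX/...X]+0 (1,0)[..OX/O..X]+0 (1,1)[..OX/.O.X]+0 (1,2)[..OX/..OX]+0
p2 X@[O.OX/...X]: (0,1)[OXOX/...X]+0* (1,0)[O.OX/X..X]-1 (1,1)[O.OX/.X.X]-1 (1,2)[O.OX/..XX]-1
p3 O@[OXOX/...X]: (1,0)[OXOX/O..X]+0* (1,1)[OXOX/.O.X]+0 (1,2)[OXOX/..OX]+0
p4 X@[OXOX/O..X]: (1,1)[OXOX/OX.X]+0* (1,2)[OXOX/O.XX]+0
p5 O@[OXOX/OX.X]: (1,2)[OXOX/OXOX]+0*
p6 X@[OXOX/OXOX] terminal +0; root [..OX/...X] d6

value(..OX/...X, O) = 0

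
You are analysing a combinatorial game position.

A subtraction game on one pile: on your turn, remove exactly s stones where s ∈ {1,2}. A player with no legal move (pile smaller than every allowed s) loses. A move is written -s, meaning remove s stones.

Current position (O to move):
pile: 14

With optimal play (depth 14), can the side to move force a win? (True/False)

ply 1, O at 14 | -1=-1→13; -2=+1→12*
ply 2, X at 12 | -1=-1→11*; -2=-1→10
ply 3, O at 11 | -1=-1→10; -2=+1→9*
ply 4, X at 9 | -1=-1→8*; -2=-1→7
ply 5, O at 8 | -1=-1→7; -2=+1→6*
ply 6, X at 6 | -1=-1→5*; -2=-1→4
ply 7, O at 5 | -1=-1→4; -2=+1→3*
ply 8, X at 3 | -1=-1→2*; -2=-1→1
ply 9, O at 2 | -1=-1→1; -2=+1→0*
ply 10: 0 is terminal -1 (X); from 14 depth 14

O winning at [14]: True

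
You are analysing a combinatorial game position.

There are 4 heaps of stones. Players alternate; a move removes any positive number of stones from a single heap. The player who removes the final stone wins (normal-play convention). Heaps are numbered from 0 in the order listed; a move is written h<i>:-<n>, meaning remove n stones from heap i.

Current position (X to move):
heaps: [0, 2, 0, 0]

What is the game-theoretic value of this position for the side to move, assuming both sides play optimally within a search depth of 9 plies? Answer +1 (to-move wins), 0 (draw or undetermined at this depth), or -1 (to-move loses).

value((0,2,0,0), X) = +1

p1 X@[(0,2,0,0)]: h1:-1[(0,1,0,0)]-1 h1:-2[(0,0,0,0)]+1*
p2 O@[(0,0,0,0)] terminal -1; root [(0,2,0,0)] d9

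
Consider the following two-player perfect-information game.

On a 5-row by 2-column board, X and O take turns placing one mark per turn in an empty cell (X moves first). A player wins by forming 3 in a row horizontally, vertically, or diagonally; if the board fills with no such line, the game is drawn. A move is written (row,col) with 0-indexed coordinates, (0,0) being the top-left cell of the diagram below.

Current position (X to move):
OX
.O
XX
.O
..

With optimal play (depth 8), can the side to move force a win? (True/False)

[OX/.O/XX/.O/..] X move#1: (1,0):+0/OX/XO/XX/.O/.., (3,0):+1/OX/.O/XX/XO/..*, (4,0):+0/OX/.O/XX/.O/X., (4,1):+0/OX/.O/XX/.O/.X
[OX/.O/XX/XO/..] O move#2: (1,0):-1/OX/OO/XX/XO/..*, (4,0):-1/OX/.O/XX/XO/O., (4,1):-1/OX/.O/XX/XO/.O
[OX/OO/XX/XO/..] X move#3: (4,0):+1/OX/OO/XX/XO/X.*, (4,1):+0/OX/OO/XX/XO/.X
[OX/OO/XX/XO/X.] end (terminal -1, O#4); searched OX/.O/XX/.O/.. to 8

X winning at [OX/.O/XX/.O/..]: True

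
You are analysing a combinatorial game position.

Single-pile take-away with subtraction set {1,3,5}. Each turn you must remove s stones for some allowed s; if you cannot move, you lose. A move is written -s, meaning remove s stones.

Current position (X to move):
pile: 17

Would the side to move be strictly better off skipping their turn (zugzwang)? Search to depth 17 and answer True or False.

zugzwang(17, X) = False

ply 1, X at 17 | -1=+1→16*; -3=+1→14; -5=+1→12
ply 2, O at 16 | -1=-1→15*; -3=-1→13; -5=-1→11
ply 3, X at 15 | -1=+1→14*; -3=+1→12; -5=+1→10
ply 4, O at 14 | -1=-1→13*; -3=-1→11; -5=-1→9
ply 5, X at 13 | -1=+1→12*; -3=+1→10; -5=+1→8
ply 6, O at 12 | -1=-1→11*; -3=-1→9; -5=-1→7
ply 7, X at 11 | -1=+1→10*; -3=+1→8; -5=+1→6
ply 8, O at 10 | -1=-1→9*; -3=-1→7; -5=-1→5
ply 9, X at 9 | -1=+1→8*; -3=+1→6; -5=+1→4
ply 10, O at 8 | -1=-1→7*; -3=-1→5; -5=-1→3
ply 11, X at 7 | -1=+1→6*; -3=+1→4; -5=+1→2
ply 12, O at 6 | -1=-1→5*; -3=-1→3; -5=-1→1
ply 13, X at 5 | -1=+1→4*; -3=+1→2; -5=+1→0
ply 14, O at 4 | -1=-1→3*; -3=-1→1
ply 15, X at 3 | -1=+1→2*; -3=+1→0
ply 16, O at 2 | -1=-1→1*
ply 17, X at 1 | -1=+1→0*
ply 18: 0 is terminal -1 (O); from 17 depth 17
if X skipped the turn, O would face:
~ ply 1, O at 17 | -1=+1→16*; -3=+1→14; -5=+1→12
~ ply 2, X at 16 | -1=-1→15*; -3=-1→13; -5=-1→11
~ ply 3, O at 15 | -1=+1→14*; -3=+1→12; -5=+1→10
~ ply 4, X at 14 | -1=-1→13*; -3=-1→11; -5=-1→9
~ ply 5, O at 13 | -1=+1→12*; -3=+1→10; -5=+1→8
~ ply 6, X at 12 | -1=-1→11*; -3=-1→9; -5=-1→7
~ ply 7, O at 11 | -1=+1→10*; -3=+1→8; -5=+1→6
~ ply 8, X at 10 | -1=-1→9*; -3=-1→7; -5=-1→5
~ ply 9, O at 9 | -1=+1→8*; -3=+1→6; -5=+1→4
~ ply 10, X at 8 | -1=-1→7*; -3=-1→5; -5=-1→3
~ ply 11, O at 7 | -1=+1→6*; -3=+1→4; -5=+1→2
~ ply 12, X at 6 | -1=-1→5*; -3=-1→3; -5=-1→1
~ ply 13, O at 5 | -1=+1→4*; -3=+1→2; -5=+1→0
~ ply 14, X at 4 | -1=-1→3*; -3=-1→1
~ ply 15, O at 3 | -1=+1→2*; -3=+1→0
~ ply 16, X at 2 | -1=-1→1*
~ ply 17, O at 1 | -1=+1→0*
~ ply 18: 0 is terminal -1 (X); from 17 depth 17
compare (X): move=+1 vs pass=-1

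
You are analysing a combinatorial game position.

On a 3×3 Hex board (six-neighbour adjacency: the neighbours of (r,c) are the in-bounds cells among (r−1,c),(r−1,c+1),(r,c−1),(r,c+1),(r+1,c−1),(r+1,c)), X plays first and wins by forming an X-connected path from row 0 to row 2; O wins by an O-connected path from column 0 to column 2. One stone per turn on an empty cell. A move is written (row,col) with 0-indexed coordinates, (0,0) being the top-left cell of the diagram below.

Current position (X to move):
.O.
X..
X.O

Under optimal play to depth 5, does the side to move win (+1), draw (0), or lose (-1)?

value(.O./X../X.O, X) = +1

ply 1, X at .O./X../X.O | (0,0)=+1→XO./X../X.O*; (0,2)=+1→.OX/X../X.O; (1,1)=+1→.O./XX./X.O; (1,2)=+1→.O./X.X/X.O; (2,1)=+1→.O./X../XXO
ply 2: XO./X../X.O is terminal -1 (O); from .O./X../X.O depth 5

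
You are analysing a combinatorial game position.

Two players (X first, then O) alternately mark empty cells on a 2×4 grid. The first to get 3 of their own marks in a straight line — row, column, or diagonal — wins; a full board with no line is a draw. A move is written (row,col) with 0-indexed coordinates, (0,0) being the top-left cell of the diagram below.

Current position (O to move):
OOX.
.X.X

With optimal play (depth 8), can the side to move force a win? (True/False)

O winning at [OOX./.X.X]: False

[OOX./.X.X] O move#1: (0,3):-1/OOXO/.X.X, (1,0):-1/OOX./OX.X, (1,2):+0/OOX./.XOX*
[OOX./.XOX] X move#2: (0,3):+0/OOXX/.XOX*, (1,0):+0/OOX./XXOX
[OOXX/.XOX] O move#3: (1,0):+0/OOXX/OXOX*
[OOXX/OXOX] end (terminal +0, X#4); searched OOX./.X.X to 8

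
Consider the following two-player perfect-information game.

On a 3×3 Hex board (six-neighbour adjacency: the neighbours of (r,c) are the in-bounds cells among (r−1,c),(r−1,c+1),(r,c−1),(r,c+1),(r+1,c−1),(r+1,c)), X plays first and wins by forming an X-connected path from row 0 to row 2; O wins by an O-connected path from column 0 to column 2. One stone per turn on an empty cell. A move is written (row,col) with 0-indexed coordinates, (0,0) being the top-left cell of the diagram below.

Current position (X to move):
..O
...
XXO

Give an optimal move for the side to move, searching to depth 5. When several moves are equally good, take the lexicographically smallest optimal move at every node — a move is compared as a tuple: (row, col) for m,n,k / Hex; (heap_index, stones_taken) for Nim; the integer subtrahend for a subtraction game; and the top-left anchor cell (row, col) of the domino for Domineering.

X's best at [..O/.../XXO]: (0,1)

p1 X@[..O/.../XXO]: (0,0)[X.O/.../XXO]-1 (0,1)[.XO/.../XXO]+1* (1,0)[..O/X../XXO]+1 (1,1)[..O/.X./XXO]-1 (1,2)[..O/..X/XXO]-1
p2 O@[.XO/.../XXO]: (0,0)[OXO/.../XXO]-1* (1,0)[.XO/O../XXO]-1 (1,1)[.XO/.O./XXO]-1 (1,2)[.XO/..O/XXO]-1
p3 X@[OXO/.../XXO]: (1,0)[OXO/X../XXO]+1* (1,1)[OXO/.X./XXO]+1 (1,2)[OXO/..X/XXO]+1
p4 O@[OXO/X../XXO] terminal -1; root [..O/.../XXO] d5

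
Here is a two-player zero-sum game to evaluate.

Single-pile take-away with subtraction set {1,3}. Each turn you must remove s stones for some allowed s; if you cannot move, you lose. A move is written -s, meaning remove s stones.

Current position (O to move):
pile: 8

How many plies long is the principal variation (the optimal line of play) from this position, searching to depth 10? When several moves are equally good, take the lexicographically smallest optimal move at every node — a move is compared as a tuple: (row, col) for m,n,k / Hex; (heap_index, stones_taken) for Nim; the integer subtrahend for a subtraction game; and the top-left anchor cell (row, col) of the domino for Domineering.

PV length from [8]: 8 plies

[8] O move#1: -1:-1/7*, -3:-1/5
[7] X move#2: -1:+1/6*, -3:+1/4
[6] O move#3: -1:-1/5*, -3:-1/3
[5] X move#4: -1:+1/4*, -3:+1/2
[4] O move#5: -1:-1/3*, -3:-1/1
[3] X move#6: -1:+1/2*, -3:+1/0
[2] O move#7: -1:-1/1*
[1] X move#8: -1:+1/0*
[0] end (terminal -1, O#9); searched 8 to 10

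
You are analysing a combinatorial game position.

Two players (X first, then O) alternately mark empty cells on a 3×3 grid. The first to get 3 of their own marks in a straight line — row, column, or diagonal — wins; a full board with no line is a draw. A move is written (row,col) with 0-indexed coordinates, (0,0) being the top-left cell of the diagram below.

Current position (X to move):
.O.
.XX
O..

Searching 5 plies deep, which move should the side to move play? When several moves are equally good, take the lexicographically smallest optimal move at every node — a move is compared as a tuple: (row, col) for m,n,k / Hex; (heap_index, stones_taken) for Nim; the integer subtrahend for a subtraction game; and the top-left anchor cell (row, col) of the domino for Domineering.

X's best at [.O./.XX/O..]: (0,0)

p1 X@[.O./.XX/O..]: (0,0)[XO./.XX/O..]+1* (0,2)[.OX/.XX/O..]+1 (1,0)[.O./XXX/O..]+1 (2,1)[.O./.XX/OX.]+0 (2,2)[.O./.XX/O.X]+1
p2 O@[XO./.XX/O..]: (0,2)[XOO/.XX/O..]-1* (1,0)[XO./OXX/O..]-1 (2,1)[XO./.XX/OO.]-1 (2,2)[XO./.XX/O.O]-1
p3 X@[XOO/.XX/O..]: (1,0)[XOO/XXX/O..]+1* (2,1)[XOO/.XX/OX.]+1 (2,2)[XOO/.XX/O.X]+1
p4 O@[XOO/XXX/O..] terminal -1; root [.O./.XX/O..] d5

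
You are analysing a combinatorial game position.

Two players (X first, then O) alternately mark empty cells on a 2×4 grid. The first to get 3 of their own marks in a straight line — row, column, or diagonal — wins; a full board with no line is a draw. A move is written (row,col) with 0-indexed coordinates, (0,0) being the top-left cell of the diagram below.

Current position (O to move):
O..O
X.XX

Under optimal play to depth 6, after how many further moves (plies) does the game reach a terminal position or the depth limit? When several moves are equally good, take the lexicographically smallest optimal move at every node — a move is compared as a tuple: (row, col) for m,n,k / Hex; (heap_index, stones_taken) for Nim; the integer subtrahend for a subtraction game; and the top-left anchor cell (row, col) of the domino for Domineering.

[O..O/X.XX] O move#1: (0,1):-1/OO.O/X.XX, (0,2):-1/O.OO/X.XX, (1,1):+0/O..O/XOXX*
[O..O/XOXX] X move#2: (0,1):+0/OX.O/XOXX*, (0,2):+0/O.XO/XOXX
[OX.O/XOXX] O move#3: (0,2):+0/OXOO/XOXX*
[OXOO/XOXX] end (terminal +0, X#4); searched O..O/X.XX to 6

PV length from [O..O/X.XX]: 3 plies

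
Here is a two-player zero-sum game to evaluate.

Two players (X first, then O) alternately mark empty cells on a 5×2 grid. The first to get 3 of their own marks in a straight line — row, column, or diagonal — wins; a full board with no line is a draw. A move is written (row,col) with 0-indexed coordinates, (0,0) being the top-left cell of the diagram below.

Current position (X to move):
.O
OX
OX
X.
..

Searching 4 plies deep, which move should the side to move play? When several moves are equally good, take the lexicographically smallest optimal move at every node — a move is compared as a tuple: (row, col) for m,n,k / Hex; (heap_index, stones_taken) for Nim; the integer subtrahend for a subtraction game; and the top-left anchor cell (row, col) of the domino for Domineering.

X's best at [.O/OX/OX/X./..]: (3,1)

ply 1, X at .O/OX/OX/X./.. | (0,0)=+0→XO/OX/OX/X./..; (3,1)=+1→.O/OX/OX/XX/..*; (4,0)=-1→.O/OX/OX/X./X.; (4,1)=-1→.O/OX/OX/X./.X
ply 2: .O/OX/OX/XX/.. is terminal -1 (O); from .O/OX/OX/X./.. depth 4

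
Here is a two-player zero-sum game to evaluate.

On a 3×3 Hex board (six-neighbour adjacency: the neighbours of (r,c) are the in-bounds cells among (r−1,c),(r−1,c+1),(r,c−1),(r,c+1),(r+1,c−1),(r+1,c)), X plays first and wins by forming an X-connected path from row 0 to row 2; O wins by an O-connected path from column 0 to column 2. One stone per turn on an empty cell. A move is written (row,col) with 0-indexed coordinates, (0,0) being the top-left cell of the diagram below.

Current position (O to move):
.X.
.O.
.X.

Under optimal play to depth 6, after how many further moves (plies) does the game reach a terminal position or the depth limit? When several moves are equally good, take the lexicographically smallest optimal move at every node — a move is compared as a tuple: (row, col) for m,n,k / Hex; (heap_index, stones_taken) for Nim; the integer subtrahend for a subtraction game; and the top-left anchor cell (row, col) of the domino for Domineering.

ply 1, O at .X./.O./.X. | (0,0)=+1→OX./.O./.X.*; (0,2)=+1→.XO/.O./.X.; (1,0)=+1→.X./OO./.X.; (1,2)=+1→.X./.OO/.X.; (2,0)=+1→.X./.O./OX.; (2,2)=+1→.X./.O./.XO
ply 2, X at OX./.O./.X. | (0,2)=-1→OXX/.O./.X.*; (1,0)=-1→OX./XO./.X.; (1,2)=-1→OX./.OX/.X.; (2,0)=-1→OX./.O./XX.; (2,2)=-1→OX./.O./.XX
ply 3, O at OXX/.O./.X. | (1,0)=-1→OXX/OO./.X.; (1,2)=+1→OXX/.OO/.X.*; (2,0)=-1→OXX/.O./OX.; (2,2)=-1→OXX/.O./.XO
ply 4, X at OXX/.OO/.X. | (1,0)=-1→OXX/XOO/.X.*; (2,0)=-1→OXX/.OO/XX.; (2,2)=-1→OXX/.OO/.XX
ply 5, O at OXX/XOO/.X. | (2,0)=+1→OXX/XOO/OX.*; (2,2)=-1→OXX/XOO/.XO
ply 6: OXX/XOO/OX. is terminal -1 (X); from .X./.O./.X. depth 6

PV length from [.X./.O./.X.]: 5 plies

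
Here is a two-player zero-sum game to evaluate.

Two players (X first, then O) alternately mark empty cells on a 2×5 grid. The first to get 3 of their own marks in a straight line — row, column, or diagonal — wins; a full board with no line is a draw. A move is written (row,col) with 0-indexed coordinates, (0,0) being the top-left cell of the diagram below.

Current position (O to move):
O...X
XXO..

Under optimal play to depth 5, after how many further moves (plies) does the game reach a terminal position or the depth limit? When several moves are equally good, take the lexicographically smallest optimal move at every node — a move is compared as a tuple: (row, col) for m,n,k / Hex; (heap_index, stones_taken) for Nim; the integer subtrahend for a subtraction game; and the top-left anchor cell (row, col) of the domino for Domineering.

PV length from [O...X/XXO..]: 5 plies

ply 1, O at O...X/XXO.. | (0,1)=+0→OO..X/XXO..*; (0,2)=+0→O.O.X/XXO..; (0,3)=+0→O..OX/XXO..; (1,3)=+0→O...X/XXOO.; (1,4)=+0→O...X/XXO.O
ply 2, X at OO..X/XXO.. | (0,2)=+0→OOX.X/XXO..*; (0,3)=-1→OO.XX/XXO..; (1,3)=-1→OO..X/XXOX.; (1,4)=-1→OO..X/XXO.X
ply 3, O at OOX.X/XXO.. | (0,3)=+0→OOXOX/XXO..*; (1,3)=-1→OOX.X/XXOO.; (1,4)=-1→OOX.X/XXO.O
ply 4, X at OOXOX/XXO.. | (1,3)=+0→OOXOX/XXOX.*; (1,4)=+0→OOXOX/XXO.X
ply 5, O at OOXOX/XXOX. | (1,4)=+0→OOXOX/XXOXO*
ply 6: OOXOX/XXOXO is terminal +0 (X); from O...X/XXO.. depth 5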